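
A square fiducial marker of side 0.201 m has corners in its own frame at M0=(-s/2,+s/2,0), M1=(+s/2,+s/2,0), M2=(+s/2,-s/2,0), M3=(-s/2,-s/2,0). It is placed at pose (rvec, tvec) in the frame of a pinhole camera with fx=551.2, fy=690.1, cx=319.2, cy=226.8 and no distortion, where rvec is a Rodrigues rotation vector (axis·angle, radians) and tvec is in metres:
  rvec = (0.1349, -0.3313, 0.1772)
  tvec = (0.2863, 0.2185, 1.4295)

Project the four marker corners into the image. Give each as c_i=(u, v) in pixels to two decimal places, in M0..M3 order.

c0=(387.11, 374.72) c1=(453.97, 382.14) c2=(470.72, 291.20) c3=(403.68, 279.26)

Intrinsics K: fx=551.2, fy=690.1, cx=319.2, cy=226.8
Marker side s = 0.201 m; corners in marker frame (Z=0):
  M0 = (-0.1005, +0.1005, 0)
  M1 = (+0.1005, +0.1005, 0)
  M2 = (+0.1005, -0.1005, 0)
  M3 = (-0.1005, -0.1005, 0)
rvec = (0.1349, -0.3313, 0.1772), |rvec| = θ = 0.39920 rad = 22.872°
Rodrigues: sinθ=0.38868, 1−cosθ=0.07863; R = I + sinθ·[k]× + (1−cosθ)·[k]×²:
    [+0.93035 -0.19458 -0.31078]
    [+0.15048 +0.97553 -0.16031]
    [+0.33436 +0.10238 +0.93687]
t = (0.2863, 0.2185, 1.4295) m
M0: Pc = R·M0+t = (+0.17324, +0.30142, +1.40619); u = 551.2·(+0.17324)/1.40619 + 319.2 = 387.1086, v = 690.1·(+0.30142)/1.40619 + 226.8 = 374.7237
M1: Pc = R·M1+t = (+0.36024, +0.33166, +1.47339); u = 551.2·(+0.36024)/1.47339 + 319.2 = 453.9685, v = 690.1·(+0.33166)/1.47339 + 226.8 = 382.1430
M2: Pc = R·M2+t = (+0.39936, +0.13558, +1.45281); u = 551.2·(+0.39936)/1.45281 + 319.2 = 470.7162, v = 690.1·(+0.13558)/1.45281 + 226.8 = 291.2030
M3: Pc = R·M3+t = (+0.21236, +0.10534, +1.38561); u = 551.2·(+0.21236)/1.38561 + 319.2 = 403.6757, v = 690.1·(+0.10534)/1.38561 + 226.8 = 279.2625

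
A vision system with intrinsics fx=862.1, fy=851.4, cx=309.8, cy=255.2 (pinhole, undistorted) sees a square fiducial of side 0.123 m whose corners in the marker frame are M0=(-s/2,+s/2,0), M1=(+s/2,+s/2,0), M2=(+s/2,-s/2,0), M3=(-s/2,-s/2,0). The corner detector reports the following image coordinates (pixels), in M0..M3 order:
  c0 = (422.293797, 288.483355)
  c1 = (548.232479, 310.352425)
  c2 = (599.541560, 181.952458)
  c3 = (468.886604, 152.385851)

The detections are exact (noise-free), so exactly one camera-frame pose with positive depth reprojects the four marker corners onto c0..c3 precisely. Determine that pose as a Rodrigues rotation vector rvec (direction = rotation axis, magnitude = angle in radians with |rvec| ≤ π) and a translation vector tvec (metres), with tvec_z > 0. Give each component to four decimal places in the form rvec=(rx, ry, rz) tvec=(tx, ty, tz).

rvec=(0.3671, -0.2508, 0.2249) tvec=(0.1693, -0.0169, 0.7271)

Intrinsics K: fx=862.1, fy=851.4, cx=309.8, cy=255.2
Marker side s = 0.123 m; corners in marker frame (Z=0):
  M0 = (-0.0615, +0.0615, 0)
  M1 = (+0.0615, +0.0615, 0)
  M2 = (+0.0615, -0.0615, 0)
  M3 = (-0.0615, -0.0615, 0)
Detected image corners:
  c0 = (422.293797, 288.483355) px
  c1 = (548.232479, 310.352425) px
  c2 = (599.541560, 181.952458) px
  c3 = (468.886604, 152.385851) px
Planar DLT: solve 8×8 A·h = b for H (H[2,2]=1):
  H  [+1239.51084 -170.93255 +510.59129]
  H  [+298.37868 +1178.56911 +235.41407]
  H  [+0.38642 +0.44630 +1.00000]
B = K⁻¹H; ‖b₁‖=1.375341, ‖b₂‖=1.375341; λ = 2/(‖b₁‖+‖b₂‖) = 0.727093, sign → tz>0 ⇒ λ=+0.727093
r₁ = λ·B[:,0] = (+0.94443,+0.17060,+0.28096); r₂ = λ·B[:,1] = (-0.26078,+0.90923,+0.32450)
r₃ = r₁×r₂ = (-0.20010,-0.37974,+0.90319); SVD([r₁ r₂ r₃]) → R = UVᵀ:
  R  [+0.94443 -0.26078 -0.20010]
  R  [+0.17060 +0.90923 -0.37974]
  R  [+0.28096 +0.32450 +0.90319]
t = (+0.16935, -0.01690, +0.72709) m
tr R = 2.756853; θ = arccos((tr R − 1)/2) = 0.498237 rad = 28.547°
axis k = ((R−Rᵀ)₃₂, (R−Rᵀ)₁₃, (R−Rᵀ)₂₁) / (2 sinθ) = (+0.736847, -0.503333, +0.451344)
rvec = θ·k = (+0.367124, -0.250779, +0.224876)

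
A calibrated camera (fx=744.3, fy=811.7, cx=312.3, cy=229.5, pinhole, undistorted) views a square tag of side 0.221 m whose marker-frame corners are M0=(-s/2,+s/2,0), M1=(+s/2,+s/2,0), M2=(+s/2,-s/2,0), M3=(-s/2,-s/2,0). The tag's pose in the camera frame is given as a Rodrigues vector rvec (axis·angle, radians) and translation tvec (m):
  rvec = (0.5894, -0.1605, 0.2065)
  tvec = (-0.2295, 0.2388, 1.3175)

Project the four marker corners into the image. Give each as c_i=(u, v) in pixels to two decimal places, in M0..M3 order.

Intrinsics K: fx=744.3, fy=811.7, cx=312.3, cy=229.5
Marker side s = 0.221 m; corners in marker frame (Z=0):
  M0 = (-0.1105, +0.1105, 0)
  M1 = (+0.1105, +0.1105, 0)
  M2 = (+0.1105, -0.1105, 0)
  M3 = (-0.1105, -0.1105, 0)
rvec = (0.5894, -0.1605, 0.2065), |rvec| = θ = 0.64482 rad = 36.946°
Rodrigues: sinθ=0.60106, 1−cosθ=0.20079; R = I + sinθ·[k]× + (1−cosθ)·[k]×²:
    [+0.96697 -0.23817 -0.09083]
    [+0.14680 +0.81165 -0.56540]
    [+0.20838 +0.53339 +0.81980]
t = (-0.2295, 0.2388, 1.3175) m
M0: Pc = R·M0+t = (-0.36267, +0.31227, +1.35341); u = 744.3·(-0.36267)/1.35341 + 312.3 = 112.8537, v = 811.7·(+0.31227)/1.35341 + 229.5 = 416.7790
M1: Pc = R·M1+t = (-0.14897, +0.34471, +1.39947); u = 744.3·(-0.14897)/1.39947 + 312.3 = 233.0722, v = 811.7·(+0.34471)/1.39947 + 229.5 = 429.4334
M2: Pc = R·M2+t = (-0.09633, +0.16533, +1.28159); u = 744.3·(-0.09633)/1.28159 + 312.3 = 256.3534, v = 811.7·(+0.16533)/1.28159 + 229.5 = 334.2156
M3: Pc = R·M3+t = (-0.31003, +0.13289, +1.23553); u = 744.3·(-0.31003)/1.23553 + 312.3 = 125.5329, v = 811.7·(+0.13289)/1.23553 + 229.5 = 316.8048

c0=(112.85, 416.78) c1=(233.07, 429.43) c2=(256.35, 334.22) c3=(125.53, 316.80)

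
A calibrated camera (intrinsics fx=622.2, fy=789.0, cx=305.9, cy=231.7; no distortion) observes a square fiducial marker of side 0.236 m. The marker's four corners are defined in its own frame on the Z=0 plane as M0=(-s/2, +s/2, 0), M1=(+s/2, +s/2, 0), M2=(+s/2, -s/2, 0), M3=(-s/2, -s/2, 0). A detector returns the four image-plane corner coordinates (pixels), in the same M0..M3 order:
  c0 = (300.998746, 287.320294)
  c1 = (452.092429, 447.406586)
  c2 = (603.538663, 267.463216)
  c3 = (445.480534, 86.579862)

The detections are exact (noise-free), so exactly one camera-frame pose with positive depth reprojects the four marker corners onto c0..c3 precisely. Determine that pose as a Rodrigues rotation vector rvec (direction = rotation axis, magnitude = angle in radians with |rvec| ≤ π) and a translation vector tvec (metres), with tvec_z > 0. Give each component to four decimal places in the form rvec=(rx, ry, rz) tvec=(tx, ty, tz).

rvec=(0.2701, -0.0199, 0.7116) tvec=(0.1603, 0.0406, 0.6971)

Intrinsics K: fx=622.2, fy=789.0, cx=305.9, cy=231.7
Marker side s = 0.236 m; corners in marker frame (Z=0):
  M0 = (-0.1180, +0.1180, 0)
  M1 = (+0.1180, +0.1180, 0)
  M2 = (+0.1180, -0.1180, 0)
  M3 = (-0.1180, -0.1180, 0)
Detected image corners:
  c0 = (300.998746, 287.320294) px
  c1 = (452.092429, 447.406586) px
  c2 = (603.538663, 267.463216) px
  c3 = (445.480534, 86.579862) px
Planar DLT: solve 8×8 A·h = b for H (H[2,2]=1):
  H  [+725.21117 -473.43531 +448.98098]
  H  [+763.40700 +898.63930 +277.60754]
  H  [+0.15720 +0.34139 +1.00000]
B = K⁻¹H; ‖b₁‖=1.434582, ‖b₂‖=1.434582; λ = 2/(‖b₁‖+‖b₂‖) = 0.697067, sign → tz>0 ⇒ λ=+0.697067
r₁ = λ·B[:,0] = (+0.75860,+0.64228,+0.10958); r₂ = λ·B[:,1] = (-0.64740,+0.72405,+0.23797)
r₃ = r₁×r₂ = (+0.07350,-0.25147,+0.96507); SVD([r₁ r₂ r₃]) → R = UVᵀ:
  R  [+0.75860 -0.64740 +0.07350]
  R  [+0.64228 +0.72405 -0.25147]
  R  [+0.10958 +0.23797 +0.96507]
t = (+0.16030, +0.04056, +0.69707) m
tr R = 2.447719; θ = arccos((tr R − 1)/2) = 0.761416 rad = 43.626°
axis k = ((R−Rᵀ)₃₂, (R−Rᵀ)₁₃, (R−Rᵀ)₂₁) / (2 sinθ) = (+0.354690, -0.026145, +0.934618)
rvec = θ·k = (+0.270067, -0.019907, +0.711634)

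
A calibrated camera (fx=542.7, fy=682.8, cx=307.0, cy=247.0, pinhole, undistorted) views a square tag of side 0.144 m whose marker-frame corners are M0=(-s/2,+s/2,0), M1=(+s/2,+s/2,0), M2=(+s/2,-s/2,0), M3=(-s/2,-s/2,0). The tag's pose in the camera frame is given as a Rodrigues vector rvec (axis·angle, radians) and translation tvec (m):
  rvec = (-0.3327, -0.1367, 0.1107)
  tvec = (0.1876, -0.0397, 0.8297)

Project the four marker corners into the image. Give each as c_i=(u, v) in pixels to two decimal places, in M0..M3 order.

c0=(382.22, 262.86) c1=(475.22, 278.31) c2=(473.64, 169.43) c3=(385.88, 152.72)

Intrinsics K: fx=542.7, fy=682.8, cx=307.0, cy=247.0
Marker side s = 0.144 m; corners in marker frame (Z=0):
  M0 = (-0.0720, +0.0720, 0)
  M1 = (+0.0720, +0.0720, 0)
  M2 = (+0.0720, -0.0720, 0)
  M3 = (-0.0720, -0.0720, 0)
rvec = (-0.3327, -0.1367, 0.1107), |rvec| = θ = 0.37634 rad = 21.563°
Rodrigues: sinθ=0.36752, 1−cosθ=0.06998; R = I + sinθ·[k]× + (1−cosθ)·[k]×²:
    [+0.98471 -0.08563 -0.15169]
    [+0.13058 +0.93925 +0.31742]
    [+0.11530 -0.33238 +0.93607]
t = (0.1876, -0.0397, 0.8297) m
M0: Pc = R·M0+t = (+0.11054, +0.01852, +0.79747); u = 542.7·(+0.11054)/0.79747 + 307.0 = 382.2225, v = 682.8·(+0.01852)/0.79747 + 247.0 = 262.8608
M1: Pc = R·M1+t = (+0.25233, +0.03733, +0.81407); u = 542.7·(+0.25233)/0.81407 + 307.0 = 475.2183, v = 682.8·(+0.03733)/0.81407 + 247.0 = 278.3085
M2: Pc = R·M2+t = (+0.26466, -0.09792, +0.86193); u = 542.7·(+0.26466)/0.86193 + 307.0 = 473.6413, v = 682.8·(-0.09792)/0.86193 + 247.0 = 169.4269
M3: Pc = R·M3+t = (+0.12287, -0.11673, +0.84533); u = 542.7·(+0.12287)/0.84533 + 307.0 = 385.8799, v = 682.8·(-0.11673)/0.84533 + 247.0 = 152.7153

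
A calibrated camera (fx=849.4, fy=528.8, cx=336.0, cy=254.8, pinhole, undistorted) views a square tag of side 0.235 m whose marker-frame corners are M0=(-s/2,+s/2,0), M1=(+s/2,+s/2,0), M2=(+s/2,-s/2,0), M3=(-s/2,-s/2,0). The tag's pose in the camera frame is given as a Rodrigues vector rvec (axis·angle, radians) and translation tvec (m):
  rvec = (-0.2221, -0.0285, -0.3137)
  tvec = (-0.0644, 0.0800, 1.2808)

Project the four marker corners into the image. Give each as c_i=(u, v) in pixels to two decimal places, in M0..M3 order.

c0=(240.88, 349.89) c1=(392.26, 318.99) c2=(343.13, 228.82) c3=(197.01, 257.51)

Intrinsics K: fx=849.4, fy=528.8, cx=336.0, cy=254.8
Marker side s = 0.235 m; corners in marker frame (Z=0):
  M0 = (-0.1175, +0.1175, 0)
  M1 = (+0.1175, +0.1175, 0)
  M2 = (+0.1175, -0.1175, 0)
  M3 = (-0.1175, -0.1175, 0)
rvec = (-0.2221, -0.0285, -0.3137), |rvec| = θ = 0.38542 rad = 22.083°
Rodrigues: sinθ=0.37595, 1−cosθ=0.07336; R = I + sinθ·[k]× + (1−cosθ)·[k]×²:
    [+0.95100 +0.30912 +0.00661]
    [-0.30286 +0.92704 +0.22106]
    [+0.06221 -0.21223 +0.97524]
t = (-0.0644, 0.0800, 1.2808) m
M0: Pc = R·M0+t = (-0.13982, +0.22451, +1.24855); u = 849.4·(-0.13982)/1.24855 + 336.0 = 240.8785, v = 528.8·(+0.22451)/1.24855 + 254.8 = 349.8884
M1: Pc = R·M1+t = (+0.08366, +0.15334, +1.26317); u = 849.4·(+0.08366)/1.26317 + 336.0 = 392.2584, v = 528.8·(+0.15334)/1.26317 + 254.8 = 318.9928
M2: Pc = R·M2+t = (+0.01102, -0.06451, +1.31305); u = 849.4·(+0.01102)/1.31305 + 336.0 = 343.1297, v = 528.8·(-0.06451)/1.31305 + 254.8 = 228.8184
M3: Pc = R·M3+t = (-0.21246, +0.00666, +1.29843); u = 849.4·(-0.21246)/1.29843 + 336.0 = 197.0112, v = 528.8·(+0.00666)/1.29843 + 254.8 = 257.5120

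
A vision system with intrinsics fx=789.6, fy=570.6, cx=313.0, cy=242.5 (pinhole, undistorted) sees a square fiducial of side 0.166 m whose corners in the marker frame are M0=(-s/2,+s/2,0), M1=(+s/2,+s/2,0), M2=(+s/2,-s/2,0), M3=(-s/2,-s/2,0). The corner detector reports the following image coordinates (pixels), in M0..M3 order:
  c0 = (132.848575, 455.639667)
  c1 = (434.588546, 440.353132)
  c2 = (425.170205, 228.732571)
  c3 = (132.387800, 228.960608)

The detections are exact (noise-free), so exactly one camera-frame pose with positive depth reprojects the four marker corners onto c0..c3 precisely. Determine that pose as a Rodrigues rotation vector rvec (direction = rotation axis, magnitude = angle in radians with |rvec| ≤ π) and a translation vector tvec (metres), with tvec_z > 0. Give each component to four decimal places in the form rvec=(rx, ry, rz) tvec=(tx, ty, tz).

rvec=(-0.0840, -0.1787, -0.0129) tvec=(-0.0148, 0.0721, 0.4371)

Intrinsics K: fx=789.6, fy=570.6, cx=313.0, cy=242.5
Marker side s = 0.166 m; corners in marker frame (Z=0):
  M0 = (-0.0830, +0.0830, 0)
  M1 = (+0.0830, +0.0830, 0)
  M2 = (+0.0830, -0.0830, 0)
  M3 = (-0.0830, -0.0830, 0)
Detected image corners:
  c0 = (132.848575, 455.639667) px
  c1 = (434.588546, 440.353132) px
  c2 = (425.170205, 228.732571) px
  c3 = (132.387800, 228.960608) px
Planar DLT: solve 8×8 A·h = b for H (H[2,2]=1):
  H  [+1904.85262 -22.28950 +286.23441]
  H  [+91.80720 +1254.92308 +336.57789]
  H  [+0.40727 -0.18830 +1.00000]
B = K⁻¹H; ‖b₁‖=2.287564, ‖b₂‖=2.287564; λ = 2/(‖b₁‖+‖b₂‖) = 0.437146, sign → tz>0 ⇒ λ=+0.437146
r₁ = λ·B[:,0] = (+0.98401,-0.00533,+0.17804); r₂ = λ·B[:,1] = (+0.02029,+0.99640,-0.08231)
r₃ = r₁×r₂ = (-0.17696,+0.08461,+0.98058); SVD([r₁ r₂ r₃]) → R = UVᵀ:
  R  [+0.98401 +0.02029 -0.17696]
  R  [-0.00533 +0.99640 +0.08461]
  R  [+0.17804 -0.08231 +0.98058]
t = (-0.01482, +0.07207, +0.43715) m
tr R = 2.960985; θ = arccos((tr R − 1)/2) = 0.197846 rad = 11.336°
axis k = ((R−Rᵀ)₃₂, (R−Rᵀ)₁₃, (R−Rᵀ)₂₁) / (2 sinθ) = (-0.424612, -0.903027, -0.065166)
rvec = θ·k = (-0.084008, -0.178660, -0.012893)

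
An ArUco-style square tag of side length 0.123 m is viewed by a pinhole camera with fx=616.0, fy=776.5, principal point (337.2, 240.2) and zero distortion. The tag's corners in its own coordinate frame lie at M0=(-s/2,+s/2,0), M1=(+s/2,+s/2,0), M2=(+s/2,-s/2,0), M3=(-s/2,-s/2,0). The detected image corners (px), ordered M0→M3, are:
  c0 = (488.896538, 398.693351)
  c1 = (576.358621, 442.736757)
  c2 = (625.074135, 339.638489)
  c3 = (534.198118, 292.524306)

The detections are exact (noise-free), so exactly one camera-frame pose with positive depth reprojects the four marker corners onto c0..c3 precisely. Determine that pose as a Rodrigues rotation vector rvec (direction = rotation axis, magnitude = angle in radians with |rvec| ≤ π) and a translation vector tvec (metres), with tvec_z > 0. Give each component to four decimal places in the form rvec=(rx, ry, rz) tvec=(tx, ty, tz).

Intrinsics K: fx=616.0, fy=776.5, cx=337.2, cy=240.2
Marker side s = 0.123 m; corners in marker frame (Z=0):
  M0 = (-0.0615, +0.0615, 0)
  M1 = (+0.0615, +0.0615, 0)
  M2 = (+0.0615, -0.0615, 0)
  M3 = (-0.0615, -0.0615, 0)
Detected image corners:
  c0 = (488.896538, 398.693351) px
  c1 = (576.358621, 442.736757) px
  c2 = (625.074135, 339.638489) px
  c3 = (534.198118, 292.524306) px
Planar DLT: solve 8×8 A·h = b for H (H[2,2]=1):
  H  [+771.23707 -184.58731 +555.84777]
  H  [+401.14824 +981.55663 +369.65924]
  H  [+0.08377 +0.35543 +1.00000]
B = K⁻¹H; ‖b₁‖=1.304837, ‖b₂‖=1.304837; λ = 2/(‖b₁‖+‖b₂‖) = 0.766379, sign → tz>0 ⇒ λ=+0.766379
r₁ = λ·B[:,0] = (+0.92437,+0.37606,+0.06420); r₂ = λ·B[:,1] = (-0.37876,+0.88450,+0.27240)
r₃ = r₁×r₂ = (+0.04565,-0.27611,+0.96004); SVD([r₁ r₂ r₃]) → R = UVᵀ:
  R  [+0.92437 -0.37876 +0.04565]
  R  [+0.37606 +0.88450 -0.27611]
  R  [+0.06420 +0.27240 +0.96004]
t = (+0.27202, +0.12777, +0.76638) m
tr R = 2.768910; θ = arccos((tr R − 1)/2) = 0.485471 rad = 27.815°
axis k = ((R−Rᵀ)₃₂, (R−Rᵀ)₁₃, (R−Rᵀ)₂₁) / (2 sinθ) = (+0.587739, -0.019878, +0.808806)
rvec = θ·k = (+0.285330, -0.009650, +0.392652)

rvec=(0.2853, -0.0097, 0.3927) tvec=(0.2720, 0.1278, 0.7664)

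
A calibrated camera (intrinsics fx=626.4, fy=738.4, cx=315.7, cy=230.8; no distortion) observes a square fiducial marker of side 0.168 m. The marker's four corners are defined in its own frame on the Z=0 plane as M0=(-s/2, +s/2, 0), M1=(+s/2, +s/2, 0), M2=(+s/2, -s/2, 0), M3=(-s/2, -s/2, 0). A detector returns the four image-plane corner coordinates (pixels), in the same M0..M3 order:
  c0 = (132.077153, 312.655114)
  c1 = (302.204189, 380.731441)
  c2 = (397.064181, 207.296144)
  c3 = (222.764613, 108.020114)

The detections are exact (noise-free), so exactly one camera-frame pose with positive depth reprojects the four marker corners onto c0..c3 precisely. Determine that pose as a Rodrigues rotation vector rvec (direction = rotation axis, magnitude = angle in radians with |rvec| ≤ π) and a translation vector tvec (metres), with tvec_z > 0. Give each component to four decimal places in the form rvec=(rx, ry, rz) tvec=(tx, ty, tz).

Intrinsics K: fx=626.4, fy=738.4, cx=315.7, cy=230.8
Marker side s = 0.168 m; corners in marker frame (Z=0):
  M0 = (-0.0840, +0.0840, 0)
  M1 = (+0.0840, +0.0840, 0)
  M2 = (+0.0840, -0.0840, 0)
  M3 = (-0.0840, -0.0840, 0)
Detected image corners:
  c0 = (132.077153, 312.655114) px
  c1 = (302.204189, 380.731441) px
  c2 = (397.064181, 207.296144) px
  c3 = (222.764613, 108.020114) px
Planar DLT: solve 8×8 A·h = b for H (H[2,2]=1):
  H  [+1219.97415 -409.69424 +266.77344]
  H  [+680.87335 +1256.55490 +259.09980]
  H  [+0.74171 +0.54379 +1.00000]
B = K⁻¹H; ‖b₁‖=1.871730, ‖b₂‖=1.871730; λ = 2/(‖b₁‖+‖b₂‖) = 0.534265, sign → tz>0 ⇒ λ=+0.534265
r₁ = λ·B[:,0] = (+0.84081,+0.36878,+0.39627); r₂ = λ·B[:,1] = (-0.49586,+0.81836,+0.29053)
r₃ = r₁×r₂ = (-0.21715,-0.44078,+0.87095); SVD([r₁ r₂ r₃]) → R = UVᵀ:
  R  [+0.84081 -0.49586 -0.21715]
  R  [+0.36878 +0.81836 -0.44078]
  R  [+0.39627 +0.29053 +0.87095]
t = (-0.04173, +0.02048, +0.53427) m
tr R = 2.530132; θ = arccos((tr R − 1)/2) = 0.699652 rad = 40.087°
axis k = ((R−Rᵀ)₃₂, (R−Rᵀ)₁₃, (R−Rᵀ)₂₁) / (2 sinθ) = (+0.567825, -0.476298, +0.671353)
rvec = θ·k = (+0.397280, -0.333243, +0.469714)

rvec=(0.3973, -0.3332, 0.4697) tvec=(-0.0417, 0.0205, 0.5343)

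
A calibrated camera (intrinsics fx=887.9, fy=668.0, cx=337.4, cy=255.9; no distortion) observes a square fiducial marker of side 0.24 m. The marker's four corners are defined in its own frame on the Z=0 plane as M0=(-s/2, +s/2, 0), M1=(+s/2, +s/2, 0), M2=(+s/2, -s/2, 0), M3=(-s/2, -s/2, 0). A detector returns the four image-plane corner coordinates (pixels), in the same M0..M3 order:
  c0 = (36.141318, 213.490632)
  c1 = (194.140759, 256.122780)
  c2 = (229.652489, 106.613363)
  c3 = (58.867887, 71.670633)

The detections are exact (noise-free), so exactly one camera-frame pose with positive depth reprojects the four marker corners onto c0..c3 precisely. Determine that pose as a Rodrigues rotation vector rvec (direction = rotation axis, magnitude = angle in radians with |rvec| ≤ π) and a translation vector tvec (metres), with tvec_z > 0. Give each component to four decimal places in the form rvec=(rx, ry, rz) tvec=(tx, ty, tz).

Intrinsics K: fx=887.9, fy=668.0, cx=337.4, cy=255.9
Marker side s = 0.24 m; corners in marker frame (Z=0):
  M0 = (-0.1200, +0.1200, 0)
  M1 = (+0.1200, +0.1200, 0)
  M2 = (+0.1200, -0.1200, 0)
  M3 = (-0.1200, -0.1200, 0)
Detected image corners:
  c0 = (36.141318, 213.490632) px
  c1 = (194.140759, 256.122780) px
  c2 = (229.652489, 106.613363) px
  c3 = (58.867887, 71.670633) px
Planar DLT: solve 8×8 A·h = b for H (H[2,2]=1):
  H  [+646.16609 -85.08407 +126.34040]
  H  [+114.76887 +650.47160 +163.67319]
  H  [-0.29245 +0.27225 +1.00000]
B = K⁻¹H; ‖b₁‖=0.932632, ‖b₂‖=0.932632; λ = 2/(‖b₁‖+‖b₂‖) = 1.072234, sign → tz>0 ⇒ λ=+1.072234
r₁ = λ·B[:,0] = (+0.89947,+0.30434,-0.31357); r₂ = λ·B[:,1] = (-0.21368,+0.93227,+0.29192)
r₃ = r₁×r₂ = (+0.38118,-0.19557,+0.90358); SVD([r₁ r₂ r₃]) → R = UVᵀ:
  R  [+0.89947 -0.21368 +0.38118]
  R  [+0.30434 +0.93227 -0.19557]
  R  [-0.31357 +0.29192 +0.90358]
t = (-0.25488, -0.14804, +1.07223) m
tr R = 2.735322; θ = arccos((tr R − 1)/2) = 0.520318 rad = 29.812°
axis k = ((R−Rᵀ)₃₂, (R−Rᵀ)₁₃, (R−Rᵀ)₂₁) / (2 sinθ) = (+0.490271, +0.698721, +0.520983)
rvec = θ·k = (+0.255097, +0.363557, +0.271077)

rvec=(0.2551, 0.3636, 0.2711) tvec=(-0.2549, -0.1480, 1.0722)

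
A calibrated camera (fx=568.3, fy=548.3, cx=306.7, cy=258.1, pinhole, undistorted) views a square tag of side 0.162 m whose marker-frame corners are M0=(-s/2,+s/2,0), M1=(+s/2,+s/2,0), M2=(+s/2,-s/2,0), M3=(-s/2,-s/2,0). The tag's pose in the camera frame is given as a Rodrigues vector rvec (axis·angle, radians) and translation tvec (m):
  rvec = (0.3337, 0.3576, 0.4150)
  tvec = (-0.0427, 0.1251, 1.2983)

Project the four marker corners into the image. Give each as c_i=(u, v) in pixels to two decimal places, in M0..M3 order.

Intrinsics K: fx=568.3, fy=548.3, cx=306.7, cy=258.1
Marker side s = 0.162 m; corners in marker frame (Z=0):
  M0 = (-0.0810, +0.0810, 0)
  M1 = (+0.0810, +0.0810, 0)
  M2 = (+0.0810, -0.0810, 0)
  M3 = (-0.0810, -0.0810, 0)
rvec = (0.3337, 0.3576, 0.4150), |rvec| = θ = 0.64145 rad = 36.752°
Rodrigues: sinθ=0.59836, 1−cosθ=0.19877; R = I + sinθ·[k]× + (1−cosθ)·[k]×²:
    [+0.85502 -0.32947 +0.40048]
    [+0.44477 +0.86301 -0.23959]
    [-0.26668 +0.38297 +0.88443]
t = (-0.0427, 0.1251, 1.2983) m
M0: Pc = R·M0+t = (-0.13864, +0.15898, +1.35092); u = 568.3·(-0.13864)/1.35092 + 306.7 = 248.3757, v = 548.3·(+0.15898)/1.35092 + 258.1 = 322.6242
M1: Pc = R·M1+t = (-0.00013, +0.23103, +1.30772); u = 568.3·(-0.00013)/1.30772 + 306.7 = 306.6433, v = 548.3·(+0.23103)/1.30772 + 258.1 = 354.9659
M2: Pc = R·M2+t = (+0.05324, +0.09122, +1.24568); u = 568.3·(+0.05324)/1.24568 + 306.7 = 330.9909, v = 548.3·(+0.09122)/1.24568 + 258.1 = 298.2528
M3: Pc = R·M3+t = (-0.08527, +0.01917, +1.28888); u = 568.3·(-0.08527)/1.28888 + 306.7 = 269.1025, v = 548.3·(+0.01917)/1.28888 + 258.1 = 266.2552

c0=(248.38, 322.62) c1=(306.64, 354.97) c2=(330.99, 298.25) c3=(269.10, 266.26)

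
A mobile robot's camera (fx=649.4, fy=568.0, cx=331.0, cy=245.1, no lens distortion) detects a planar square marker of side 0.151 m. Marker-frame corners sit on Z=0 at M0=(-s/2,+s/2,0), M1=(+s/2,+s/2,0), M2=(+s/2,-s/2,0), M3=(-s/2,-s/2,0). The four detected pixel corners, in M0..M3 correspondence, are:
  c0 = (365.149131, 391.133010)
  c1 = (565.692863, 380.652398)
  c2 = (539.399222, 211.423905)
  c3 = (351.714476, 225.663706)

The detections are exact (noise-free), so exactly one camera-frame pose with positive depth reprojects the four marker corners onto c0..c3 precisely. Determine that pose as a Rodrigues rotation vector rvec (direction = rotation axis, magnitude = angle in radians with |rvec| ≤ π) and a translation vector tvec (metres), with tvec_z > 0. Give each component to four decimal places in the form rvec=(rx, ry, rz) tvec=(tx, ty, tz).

rvec=(-0.2131, 0.1006, -0.0733) tvec=(0.0966, 0.0490, 0.5107)

Intrinsics K: fx=649.4, fy=568.0, cx=331.0, cy=245.1
Marker side s = 0.151 m; corners in marker frame (Z=0):
  M0 = (-0.0755, +0.0755, 0)
  M1 = (+0.0755, +0.0755, 0)
  M2 = (+0.0755, -0.0755, 0)
  M3 = (-0.0755, -0.0755, 0)
Detected image corners:
  c0 = (365.149131, 391.133010) px
  c1 = (565.692863, 380.652398) px
  c2 = (539.399222, 211.423905) px
  c3 = (351.714476, 225.663706) px
Planar DLT: solve 8×8 A·h = b for H (H[2,2]=1):
  H  [+1202.27392 -60.47158 +453.85616]
  H  [-136.59135 +981.07808 +299.64691]
  H  [-0.17981 -0.42030 +1.00000]
B = K⁻¹H; ‖b₁‖=1.958097, ‖b₂‖=1.958097; λ = 2/(‖b₁‖+‖b₂‖) = 0.510700, sign → tz>0 ⇒ λ=+0.510700
r₁ = λ·B[:,0] = (+0.99229,-0.08319,-0.09183); r₂ = λ·B[:,1] = (+0.06185,+0.97473,-0.21465)
r₃ = r₁×r₂ = (+0.10736,+0.20732,+0.97236); SVD([r₁ r₂ r₃]) → R = UVᵀ:
  R  [+0.99229 +0.06185 +0.10736]
  R  [-0.08319 +0.97473 +0.20732]
  R  [-0.09183 -0.21465 +0.97236]
t = (+0.09662, +0.04904, +0.51070) m
tr R = 2.939390; θ = arccos((tr R − 1)/2) = 0.246818 rad = 14.142°
axis k = ((R−Rᵀ)₃₂, (R−Rᵀ)₁₃, (R−Rᵀ)₂₁) / (2 sinθ) = (-0.863554, +0.407642, -0.296822)
rvec = θ·k = (-0.213140, +0.100613, -0.073261)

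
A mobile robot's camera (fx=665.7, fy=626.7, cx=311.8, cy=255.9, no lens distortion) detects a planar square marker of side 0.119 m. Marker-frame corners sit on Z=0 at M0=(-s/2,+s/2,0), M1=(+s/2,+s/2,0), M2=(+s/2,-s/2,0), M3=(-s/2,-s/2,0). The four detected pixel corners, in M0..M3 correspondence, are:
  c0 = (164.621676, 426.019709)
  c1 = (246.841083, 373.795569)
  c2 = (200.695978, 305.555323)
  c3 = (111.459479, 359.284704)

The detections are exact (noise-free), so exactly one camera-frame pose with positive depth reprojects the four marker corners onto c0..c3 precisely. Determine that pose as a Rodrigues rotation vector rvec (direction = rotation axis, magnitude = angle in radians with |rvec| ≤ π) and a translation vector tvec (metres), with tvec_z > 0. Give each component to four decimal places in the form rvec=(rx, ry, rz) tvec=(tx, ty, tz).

rvec=(0.3914, -0.3169, -0.5167) tvec=(-0.1551, 0.1413, 0.7977)

Intrinsics K: fx=665.7, fy=626.7, cx=311.8, cy=255.9
Marker side s = 0.119 m; corners in marker frame (Z=0):
  M0 = (-0.0595, +0.0595, 0)
  M1 = (+0.0595, +0.0595, 0)
  M2 = (+0.0595, -0.0595, 0)
  M3 = (-0.0595, -0.0595, 0)
Detected image corners:
  c0 = (164.621676, 426.019709) px
  c1 = (246.841083, 373.795569) px
  c2 = (200.695978, 305.555323) px
  c3 = (111.459479, 359.284704) px
Planar DLT: solve 8×8 A·h = b for H (H[2,2]=1):
  H  [+763.28208 +515.87406 +182.33134]
  H  [-356.24245 +767.68143 +366.88110]
  H  [+0.24234 +0.54748 +1.00000]
B = K⁻¹H; ‖b₁‖=1.253554, ‖b₂‖=1.253554; λ = 2/(‖b₁‖+‖b₂‖) = 0.797732, sign → tz>0 ⇒ λ=+0.797732
r₁ = λ·B[:,0] = (+0.82412,-0.53240,+0.19332); r₂ = λ·B[:,1] = (+0.41363,+0.79885,+0.43674)
r₃ = r₁×r₂ = (-0.38696,-0.27997,+0.87857); SVD([r₁ r₂ r₃]) → R = UVᵀ:
  R  [+0.82412 +0.41363 -0.38696]
  R  [-0.53240 +0.79885 -0.27997]
  R  [+0.19332 +0.43674 +0.87857]
t = (-0.15515, +0.14127, +0.79773) m
tr R = 2.501545; θ = arccos((tr R − 1)/2) = 0.721566 rad = 41.343°
axis k = ((R−Rᵀ)₃₂, (R−Rᵀ)₁₃, (R−Rᵀ)₂₁) / (2 sinθ) = (+0.542500, -0.439228, -0.716081)
rvec = θ·k = (+0.391449, -0.316932, -0.516700)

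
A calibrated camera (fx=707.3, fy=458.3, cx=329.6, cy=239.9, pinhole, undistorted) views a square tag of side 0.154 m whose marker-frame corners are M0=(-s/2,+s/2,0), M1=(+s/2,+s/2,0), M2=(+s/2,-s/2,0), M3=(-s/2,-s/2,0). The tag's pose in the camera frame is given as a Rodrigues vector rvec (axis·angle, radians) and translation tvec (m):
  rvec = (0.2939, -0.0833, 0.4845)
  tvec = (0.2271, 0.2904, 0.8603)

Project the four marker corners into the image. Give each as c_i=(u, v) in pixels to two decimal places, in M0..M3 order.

Intrinsics K: fx=707.3, fy=458.3, cx=329.6, cy=239.9
Marker side s = 0.154 m; corners in marker frame (Z=0):
  M0 = (-0.0770, +0.0770, 0)
  M1 = (+0.0770, +0.0770, 0)
  M2 = (+0.0770, -0.0770, 0)
  M3 = (-0.0770, -0.0770, 0)
rvec = (0.2939, -0.0833, 0.4845), |rvec| = θ = 0.57276 rad = 32.817°
Rodrigues: sinθ=0.54196, 1−cosθ=0.15959; R = I + sinθ·[k]× + (1−cosθ)·[k]×²:
    [+0.88243 -0.47035 -0.00955]
    [+0.44653 +0.84378 -0.29773]
    [+0.14809 +0.25846 +0.95460]
t = (0.2271, 0.2904, 0.8603) m
M0: Pc = R·M0+t = (+0.12294, +0.32099, +0.86880); u = 707.3·(+0.12294)/0.86880 + 329.6 = 429.6838, v = 458.3·(+0.32099)/0.86880 + 239.9 = 409.2247
M1: Pc = R·M1+t = (+0.25883, +0.38975, +0.89160); u = 707.3·(+0.25883)/0.89160 + 329.6 = 534.9270, v = 458.3·(+0.38975)/0.89160 + 239.9 = 440.2403
M2: Pc = R·M2+t = (+0.33126, +0.25981, +0.85180); u = 707.3·(+0.33126)/0.85180 + 329.6 = 604.6675, v = 458.3·(+0.25981)/0.85180 + 239.9 = 379.6880
M3: Pc = R·M3+t = (+0.19537, +0.19105, +0.82900); u = 707.3·(+0.19537)/0.82900 + 329.6 = 496.2899, v = 458.3·(+0.19105)/0.82900 + 239.9 = 345.5173

c0=(429.68, 409.22) c1=(534.93, 440.24) c2=(604.67, 379.69) c3=(496.29, 345.52)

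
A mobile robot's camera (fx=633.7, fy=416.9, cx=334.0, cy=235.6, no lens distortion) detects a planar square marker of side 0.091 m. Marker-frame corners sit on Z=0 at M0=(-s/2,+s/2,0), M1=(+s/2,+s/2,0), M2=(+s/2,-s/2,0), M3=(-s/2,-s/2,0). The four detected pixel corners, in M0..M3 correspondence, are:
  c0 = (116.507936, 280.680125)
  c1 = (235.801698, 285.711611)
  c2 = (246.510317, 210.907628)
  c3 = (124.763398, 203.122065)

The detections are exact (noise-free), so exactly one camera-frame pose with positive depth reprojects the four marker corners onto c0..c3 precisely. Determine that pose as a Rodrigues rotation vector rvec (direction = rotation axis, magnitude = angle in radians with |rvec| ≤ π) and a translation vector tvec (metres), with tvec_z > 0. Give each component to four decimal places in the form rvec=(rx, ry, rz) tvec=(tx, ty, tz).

Intrinsics K: fx=633.7, fy=416.9, cx=334.0, cy=235.6
Marker side s = 0.091 m; corners in marker frame (Z=0):
  M0 = (-0.0455, +0.0455, 0)
  M1 = (+0.0455, +0.0455, 0)
  M2 = (+0.0455, -0.0455, 0)
  M3 = (-0.0455, -0.0455, 0)
Detected image corners:
  c0 = (116.507936, 280.680125) px
  c1 = (235.801698, 285.711611) px
  c2 = (246.510317, 210.907628) px
  c3 = (124.763398, 203.122065) px
Planar DLT: solve 8×8 A·h = b for H (H[2,2]=1):
  H  [+1392.25495 -58.61556 +181.87205]
  H  [+162.40058 +898.97005 +245.59910]
  H  [+0.37597 +0.25326 +1.00000]
B = K⁻¹H; ‖b₁‖=2.041611, ‖b₂‖=2.041611; λ = 2/(‖b₁‖+‖b₂‖) = 0.489809, sign → tz>0 ⇒ λ=+0.489809
r₁ = λ·B[:,0] = (+0.97906,+0.08673,+0.18415); r₂ = λ·B[:,1] = (-0.11069,+0.98608,+0.12405)
r₃ = r₁×r₂ = (-0.17083,-0.14183,+0.97504); SVD([r₁ r₂ r₃]) → R = UVᵀ:
  R  [+0.97906 -0.11069 -0.17083]
  R  [+0.08673 +0.98608 -0.14183]
  R  [+0.18415 +0.12405 +0.97504]
t = (-0.11759, +0.01175, +0.48981) m
tr R = 2.940185; θ = arccos((tr R − 1)/2) = 0.245184 rad = 14.048°
axis k = ((R−Rᵀ)₃₂, (R−Rᵀ)₁₃, (R−Rᵀ)₂₁) / (2 sinθ) = (+0.547680, -0.731215, +0.406658)
rvec = θ·k = (+0.134282, -0.179282, +0.099706)

rvec=(0.1343, -0.1793, 0.0997) tvec=(-0.1176, 0.0117, 0.4898)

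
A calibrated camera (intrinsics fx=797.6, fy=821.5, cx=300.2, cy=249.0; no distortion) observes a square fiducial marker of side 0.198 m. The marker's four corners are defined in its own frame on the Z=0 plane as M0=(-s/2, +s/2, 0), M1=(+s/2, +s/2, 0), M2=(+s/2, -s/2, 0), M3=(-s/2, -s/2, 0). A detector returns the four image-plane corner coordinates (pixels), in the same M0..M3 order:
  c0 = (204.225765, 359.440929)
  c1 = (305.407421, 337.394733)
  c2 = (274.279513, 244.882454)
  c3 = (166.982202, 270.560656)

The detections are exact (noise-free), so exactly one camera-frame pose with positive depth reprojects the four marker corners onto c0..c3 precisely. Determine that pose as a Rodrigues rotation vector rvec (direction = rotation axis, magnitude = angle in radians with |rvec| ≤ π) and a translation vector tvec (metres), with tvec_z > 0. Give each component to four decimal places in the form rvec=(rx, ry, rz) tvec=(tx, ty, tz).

Intrinsics K: fx=797.6, fy=821.5, cx=300.2, cy=249.0
Marker side s = 0.198 m; corners in marker frame (Z=0):
  M0 = (-0.0990, +0.0990, 0)
  M1 = (+0.0990, +0.0990, 0)
  M2 = (+0.0990, -0.0990, 0)
  M3 = (-0.0990, -0.0990, 0)
Detected image corners:
  c0 = (204.225765, 359.440929) px
  c1 = (305.407421, 337.394733) px
  c2 = (274.279513, 244.882454) px
  c3 = (166.982202, 270.560656) px
Planar DLT: solve 8×8 A·h = b for H (H[2,2]=1):
  H  [+498.75132 +252.19041 +237.69825]
  H  [-154.89022 +559.13304 +304.70358]
  H  [-0.11442 +0.33383 +1.00000]
B = K⁻¹H; ‖b₁‖=0.695341, ‖b₂‖=0.695341; λ = 2/(‖b₁‖+‖b₂‖) = 1.438144, sign → tz>0 ⇒ λ=+1.438144
r₁ = λ·B[:,0] = (+0.96123,-0.22128,-0.16455); r₂ = λ·B[:,1] = (+0.27402,+0.83332,+0.48010)
r₃ = r₁×r₂ = (+0.03089,-0.50658,+0.86164); SVD([r₁ r₂ r₃]) → R = UVᵀ:
  R  [+0.96123 +0.27402 +0.03089]
  R  [-0.22128 +0.83332 -0.50658]
  R  [-0.16455 +0.48010 +0.86164]
t = (-0.11270, +0.09752, +1.43814) m
tr R = 2.656184; θ = arccos((tr R − 1)/2) = 0.595101 rad = 34.097°
axis k = ((R−Rᵀ)₃₂, (R−Rᵀ)₁₃, (R−Rᵀ)₂₁) / (2 sinθ) = (+0.880032, +0.174315, -0.441766)
rvec = θ·k = (+0.523708, +0.103735, -0.262895)

rvec=(0.5237, 0.1037, -0.2629) tvec=(-0.1127, 0.0975, 1.4381)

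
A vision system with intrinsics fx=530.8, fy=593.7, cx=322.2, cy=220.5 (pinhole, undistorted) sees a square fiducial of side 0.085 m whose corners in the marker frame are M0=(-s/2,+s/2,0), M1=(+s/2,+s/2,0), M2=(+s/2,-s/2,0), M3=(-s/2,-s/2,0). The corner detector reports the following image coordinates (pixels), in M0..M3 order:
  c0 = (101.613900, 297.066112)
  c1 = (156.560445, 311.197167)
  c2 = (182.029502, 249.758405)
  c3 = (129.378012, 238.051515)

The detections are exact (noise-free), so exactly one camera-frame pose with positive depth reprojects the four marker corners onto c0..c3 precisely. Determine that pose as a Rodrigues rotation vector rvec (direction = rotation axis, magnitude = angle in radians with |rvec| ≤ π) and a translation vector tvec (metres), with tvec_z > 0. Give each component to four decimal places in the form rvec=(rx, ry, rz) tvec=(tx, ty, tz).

Intrinsics K: fx=530.8, fy=593.7, cx=322.2, cy=220.5
Marker side s = 0.085 m; corners in marker frame (Z=0):
  M0 = (-0.0425, +0.0425, 0)
  M1 = (+0.0425, +0.0425, 0)
  M2 = (+0.0425, -0.0425, 0)
  M3 = (-0.0425, -0.0425, 0)
Detected image corners:
  c0 = (101.613900, 297.066112) px
  c1 = (156.560445, 311.197167) px
  c2 = (182.029502, 249.758405) px
  c3 = (129.378012, 238.051515) px
Planar DLT: solve 8×8 A·h = b for H (H[2,2]=1):
  H  [+585.44653 -408.09441 +142.39374]
  H  [+60.94546 +525.98153 +273.07574]
  H  [-0.33078 -0.66553 +1.00000]
B = K⁻¹H; ‖b₁‖=1.363816, ‖b₂‖=1.363816; λ = 2/(‖b₁‖+‖b₂‖) = 0.733237, sign → tz>0 ⇒ λ=+0.733237
r₁ = λ·B[:,0] = (+0.95595,+0.16535,-0.24254); r₂ = λ·B[:,1] = (-0.26752,+0.83084,-0.48799)
r₃ = r₁×r₂ = (+0.12082,+0.53138,+0.83848); SVD([r₁ r₂ r₃]) → R = UVᵀ:
  R  [+0.95595 -0.26752 +0.12082]
  R  [+0.16535 +0.83084 +0.53138]
  R  [-0.24254 -0.48799 +0.83848]
t = (-0.24838, +0.06493, +0.73324) m
tr R = 2.625264; θ = arccos((tr R − 1)/2) = 0.622142 rad = 35.646°
axis k = ((R−Rᵀ)₃₂, (R−Rᵀ)₁₃, (R−Rᵀ)₂₁) / (2 sinθ) = (-0.874578, +0.311750, +0.371384)
rvec = θ·k = (-0.544111, +0.193952, +0.231053)

rvec=(-0.5441, 0.1940, 0.2311) tvec=(-0.2484, 0.0649, 0.7332)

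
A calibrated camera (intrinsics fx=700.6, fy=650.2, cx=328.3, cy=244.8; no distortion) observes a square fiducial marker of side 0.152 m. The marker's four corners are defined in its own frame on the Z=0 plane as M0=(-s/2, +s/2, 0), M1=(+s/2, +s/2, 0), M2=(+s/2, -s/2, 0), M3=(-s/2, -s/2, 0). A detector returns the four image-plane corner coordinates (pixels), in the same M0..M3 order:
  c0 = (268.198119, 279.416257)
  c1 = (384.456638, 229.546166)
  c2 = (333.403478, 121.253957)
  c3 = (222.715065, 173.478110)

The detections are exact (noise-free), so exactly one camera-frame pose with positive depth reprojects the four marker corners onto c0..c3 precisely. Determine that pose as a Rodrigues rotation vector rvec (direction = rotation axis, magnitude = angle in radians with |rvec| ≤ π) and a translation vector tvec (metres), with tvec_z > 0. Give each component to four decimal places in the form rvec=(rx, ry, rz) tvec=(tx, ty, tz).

Intrinsics K: fx=700.6, fy=650.2, cx=328.3, cy=244.8
Marker side s = 0.152 m; corners in marker frame (Z=0):
  M0 = (-0.0760, +0.0760, 0)
  M1 = (+0.0760, +0.0760, 0)
  M2 = (+0.0760, -0.0760, 0)
  M3 = (-0.0760, -0.0760, 0)
Detected image corners:
  c0 = (268.198119, 279.416257) px
  c1 = (384.456638, 229.546166) px
  c2 = (333.403478, 121.253957) px
  c3 = (222.715065, 173.478110) px
Planar DLT: solve 8×8 A·h = b for H (H[2,2]=1):
  H  [+671.23549 +251.51833 +300.72448]
  H  [-385.82910 +660.88320 +200.52024]
  H  [-0.24818 -0.21738 +1.00000]
B = K⁻¹H; ‖b₁‖=1.210724, ‖b₂‖=1.210724; λ = 2/(‖b₁‖+‖b₂‖) = 0.825952, sign → tz>0 ⇒ λ=+0.825952
r₁ = λ·B[:,0] = (+0.88739,-0.41294,-0.20498); r₂ = λ·B[:,1] = (+0.38065,+0.90712,-0.17954)
r₃ = r₁×r₂ = (+0.26009,+0.08130,+0.96216); SVD([r₁ r₂ r₃]) → R = UVᵀ:
  R  [+0.88739 +0.38065 +0.26009]
  R  [-0.41294 +0.90712 +0.08130]
  R  [-0.20498 -0.17954 +0.96216]
t = (-0.03251, -0.05625, +0.82595) m
tr R = 2.756667; θ = arccos((tr R − 1)/2) = 0.498432 rad = 28.558°
axis k = ((R−Rᵀ)₃₂, (R−Rᵀ)₁₃, (R−Rᵀ)₂₁) / (2 sinθ) = (-0.272815, +0.486424, -0.830039)
rvec = θ·k = (-0.135980, +0.242449, -0.413718)

rvec=(-0.1360, 0.2424, -0.4137) tvec=(-0.0325, -0.0562, 0.8260)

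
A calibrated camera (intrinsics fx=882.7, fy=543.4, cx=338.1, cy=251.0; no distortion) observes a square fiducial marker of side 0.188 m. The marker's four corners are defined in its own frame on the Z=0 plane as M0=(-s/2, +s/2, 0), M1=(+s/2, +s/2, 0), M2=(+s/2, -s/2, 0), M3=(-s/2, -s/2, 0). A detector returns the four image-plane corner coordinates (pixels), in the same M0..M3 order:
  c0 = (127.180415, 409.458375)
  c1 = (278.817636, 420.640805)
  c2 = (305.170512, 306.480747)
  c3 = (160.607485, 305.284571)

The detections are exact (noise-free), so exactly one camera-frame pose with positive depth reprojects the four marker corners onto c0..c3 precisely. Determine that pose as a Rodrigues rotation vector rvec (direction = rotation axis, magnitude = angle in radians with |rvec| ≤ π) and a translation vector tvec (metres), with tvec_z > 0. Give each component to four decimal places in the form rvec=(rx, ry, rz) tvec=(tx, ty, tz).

rvec=(-0.3581, 0.4555, 0.0491) tvec=(-0.1309, 0.1860, 0.9400)

Intrinsics K: fx=882.7, fy=543.4, cx=338.1, cy=251.0
Marker side s = 0.188 m; corners in marker frame (Z=0):
  M0 = (-0.0940, +0.0940, 0)
  M1 = (+0.0940, +0.0940, 0)
  M2 = (+0.0940, -0.0940, 0)
  M3 = (-0.0940, -0.0940, 0)
Detected image corners:
  c0 = (127.180415, 409.458375) px
  c1 = (278.817636, 420.640805) px
  c2 = (305.170512, 306.480747) px
  c3 = (160.607485, 305.284571) px
Planar DLT: solve 8×8 A·h = b for H (H[2,2]=1):
  H  [+685.40728 -235.72331 +215.18382]
  H  [-136.22504 +453.96169 +358.54328]
  H  [-0.46683 -0.34829 +1.00000]
B = K⁻¹H; ‖b₁‖=1.063842, ‖b₂‖=1.063842; λ = 2/(‖b₁‖+‖b₂‖) = 0.939989, sign → tz>0 ⇒ λ=+0.939989
r₁ = λ·B[:,0] = (+0.89797,-0.03295,-0.43882); r₂ = λ·B[:,1] = (-0.12562,+0.93650,-0.32739)
r₃ = r₁×r₂ = (+0.42174,+0.34911,+0.83681); SVD([r₁ r₂ r₃]) → R = UVᵀ:
  R  [+0.89797 -0.12562 +0.42174]
  R  [-0.03295 +0.93650 +0.34911]
  R  [-0.43882 -0.32739 +0.83681]
t = (-0.13089, +0.18603, +0.93999) m
tr R = 2.671284; θ = arccos((tr R − 1)/2) = 0.581496 rad = 33.317°
axis k = ((R−Rᵀ)₃₂, (R−Rᵀ)₁₃, (R−Rᵀ)₂₁) / (2 sinθ) = (-0.615818, +0.783360, +0.084355)
rvec = θ·k = (-0.358095, +0.455520, +0.049052)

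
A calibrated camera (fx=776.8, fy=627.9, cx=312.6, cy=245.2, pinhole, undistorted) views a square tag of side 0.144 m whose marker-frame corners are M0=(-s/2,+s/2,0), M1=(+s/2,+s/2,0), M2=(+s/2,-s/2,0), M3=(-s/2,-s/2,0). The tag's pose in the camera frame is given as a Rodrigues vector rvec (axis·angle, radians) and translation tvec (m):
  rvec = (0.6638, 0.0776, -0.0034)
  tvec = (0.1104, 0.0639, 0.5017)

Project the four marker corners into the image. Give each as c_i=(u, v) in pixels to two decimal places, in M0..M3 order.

Intrinsics K: fx=776.8, fy=627.9, cx=312.6, cy=245.2
Marker side s = 0.144 m; corners in marker frame (Z=0):
  M0 = (-0.0720, +0.0720, 0)
  M1 = (+0.0720, +0.0720, 0)
  M2 = (+0.0720, -0.0720, 0)
  M3 = (-0.0720, -0.0720, 0)
rvec = (0.6638, 0.0776, -0.0034), |rvec| = θ = 0.66833 rad = 38.292°
Rodrigues: sinθ=0.61968, 1−cosθ=0.21514; R = I + sinθ·[k]× + (1−cosθ)·[k]×²:
    [+0.99709 +0.02796 +0.07086]
    [+0.02166 +0.78776 -0.61560]
    [-0.07304 +0.61535 +0.78486]
t = (0.1104, 0.0639, 0.5017) m
M0: Pc = R·M0+t = (+0.04062, +0.11906, +0.55126); u = 776.8·(+0.04062)/0.55126 + 312.6 = 369.8423, v = 627.9·(+0.11906)/0.55126 + 245.2 = 380.8107
M1: Pc = R·M1+t = (+0.18420, +0.12218, +0.54075); u = 776.8·(+0.18420)/0.54075 + 312.6 = 577.2153, v = 627.9·(+0.12218)/0.54075 + 245.2 = 387.0698
M2: Pc = R·M2+t = (+0.18018, +0.00874, +0.45214); u = 776.8·(+0.18018)/0.45214 + 312.6 = 622.1568, v = 627.9·(+0.00874)/0.45214 + 245.2 = 257.3387
M3: Pc = R·M3+t = (+0.03660, +0.00562, +0.46265); u = 776.8·(+0.03660)/0.46265 + 312.6 = 374.0448, v = 627.9·(+0.00562)/0.46265 + 245.2 = 252.8300

c0=(369.84, 380.81) c1=(577.22, 387.07) c2=(622.16, 257.34) c3=(374.04, 252.83)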